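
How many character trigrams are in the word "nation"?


Word: "nation" (length 6)
Number of 3-grams = length - 3 + 1 = 6 - 3 + 1
= 4


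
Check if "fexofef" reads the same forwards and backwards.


Word: "fexofef"
Reversed: "fefoxef"
Forward == Backward? fexofef != fefoxef
Palindrome = No


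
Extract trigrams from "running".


Word: "running" (length 7)
Number of trigrams = 7 - 3 + 1 = 5
  Position 0: "run"
  Position 1: "unn"
  Position 2: "nni"
  Position 3: "nin"
  Position 4: "ing"
Trigrams = "run", "unn", "nni", "nin", "ing"


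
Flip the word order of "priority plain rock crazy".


Original: "priority plain rock crazy"
Words (1..n): priority | plain | rock | crazy
Reversed (n..1): crazy | rock | plain | priority
Result = "crazy rock plain priority"


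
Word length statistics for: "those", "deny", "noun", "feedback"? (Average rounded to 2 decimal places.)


Lengths: "those"=5, "deny"=4, "noun"=4, "feedback"=8
Sum = 21, Count = 4
Average = 21/4 = 5.25
= avg=5.25, min=4, max=8


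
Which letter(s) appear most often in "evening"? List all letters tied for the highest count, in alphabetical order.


Word: "evening"
Letter counts:
  'e': 2
  'g': 1
  'i': 1
  'n': 2
  'v': 1
Maximum count = 2
Most frequent = 'e', 'n' (2 times each)


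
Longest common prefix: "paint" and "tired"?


Word 1: "paint"
Word 2: "tired"
Comparing from start:
  Pos 0: 'p' != 't' (stop)
LCP = "" (length 0)


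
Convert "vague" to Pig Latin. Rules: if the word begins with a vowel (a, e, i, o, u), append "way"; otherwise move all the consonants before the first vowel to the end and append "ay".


Word: "vague"
Starts with consonant(s) → move to end, add 'ay'
Consonant cluster: "v"
Pig Latin = "aguevay"


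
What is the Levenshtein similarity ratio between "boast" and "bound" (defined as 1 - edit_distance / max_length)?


Word 1: "boast" (length 5)
Word 2: "bound" (length 5)
One optimal edit sequence:
  1. keep 'b'
  2. keep 'o'
  3. substitute 'a' -> 'u'  (+1)
  4. substitute 's' -> 'n'  (+1)
  5. substitute 't' -> 'd'  (+1)
Edit distance = 3
Max length = max(5, 5) = 5
Similarity = 1 - 3/5
= 0.4000


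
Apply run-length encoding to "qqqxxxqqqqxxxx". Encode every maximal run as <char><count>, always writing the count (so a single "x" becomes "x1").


String: "qqqxxxqqqqxxxx"
Scanning for consecutive runs:
  'q' x 3
  'x' x 3
  'q' x 4
  'x' x 4
RLE = "q3x3q4x4"


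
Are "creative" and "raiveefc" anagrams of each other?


Word 1: "creative" → sorted: aceeirtv
Word 2: "raiveefc" → sorted: aceefirv
Same letters? aceeirtv != aceefirv
Anagram = No


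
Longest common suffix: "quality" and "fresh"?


Word 1: "quality"
Word 2: "fresh"
Comparing from end:
  Pos -1: 'y' != 'h' (stop)
LCS = "" (length 0)


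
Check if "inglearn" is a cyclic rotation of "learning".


Word: "learning", Candidate: "inglearn"
Method: check if candidate is substring of word+word
"learninglearning" contains "inglearn"? Yes
Is rotation = Yes


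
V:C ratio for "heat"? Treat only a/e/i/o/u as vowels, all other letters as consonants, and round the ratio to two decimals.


Word: "heat"
Vowels (a,e,i,o,u): 2
Consonants: 2
Ratio = 2/2
= 1.00


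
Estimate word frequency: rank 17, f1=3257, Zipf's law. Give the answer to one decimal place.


Zipf's law: f(r) = f(1) / r
f(1) = 3257
f(17) = 3257 / 17
= 191.6 occurrences


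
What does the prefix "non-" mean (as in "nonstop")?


Prefix: non-
Example: nonstop (non- + stop)
Meaning = not


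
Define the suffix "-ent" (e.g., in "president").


Suffix: -ent
Example: president (preside + -ent, with a spelling change)
Meaning = one who / that which


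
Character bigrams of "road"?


Word: "road" (length 4)
Number of bigrams = 4 - 2 + 1 = 3
  Position 0: "ro"
  Position 1: "oa"
  Position 2: "ad"
Bigrams = "ro", "oa", "ad"


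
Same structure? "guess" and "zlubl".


Pattern of "guess": [0, 1, 2, 3, 3]
Pattern of "zlubl": [0, 1, 2, 3, 1]
Patterns do not match
Same pattern = No


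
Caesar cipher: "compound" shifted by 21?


Word: "compound"
Shift: 21
Each letter → (letter + shift) mod 26:
  'c' (2) + 21 = 23 → 'x'
  'o' (14) + 21 = 9 → 'j'
  'm' (12) + 21 = 7 → 'h'
  'p' (15) + 21 = 10 → 'k'
  'o' (14) + 21 = 9 → 'j'
  'u' (20) + 21 = 15 → 'p'
  'n' (13) + 21 = 8 → 'i'
  'd' (3) + 21 = 24 → 'y'
Result = "xjhkjpiy"


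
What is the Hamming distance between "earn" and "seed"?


Comparing character by character (same length = 4):
  Pos 0: 'e' vs 's' !=
  Pos 1: 'a' vs 'e' !=
  Pos 2: 'r' vs 'e' !=
  Pos 3: 'n' vs 'd' !=
Hamming distance = 4


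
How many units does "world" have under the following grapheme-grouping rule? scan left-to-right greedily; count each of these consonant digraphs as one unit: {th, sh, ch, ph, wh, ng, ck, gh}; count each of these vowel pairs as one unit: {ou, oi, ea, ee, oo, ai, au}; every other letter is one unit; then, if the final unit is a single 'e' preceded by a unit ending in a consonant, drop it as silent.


Word: "world" (5 letters)
Left-to-right scan:
  [1] 'w' (letter)
  [2] 'o' (letter)
  [3] 'r' (letter)
  [4] 'l' (letter)
  [5] 'd' (letter)
Units from scan: 5
Sound units = 5 units


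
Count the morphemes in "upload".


Word: "upload"
Morphemes: up- + load
Each morpheme carries meaning
= 2 morphemes


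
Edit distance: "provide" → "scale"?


Word 1: "provide" (length 7)
Word 2: "scale" (length 5)
One optimal edit sequence (insert/delete/substitute each cost 1):
  1. delete 'p'  (+1)
  2. delete 'r'  (+1)
  3. substitute 'o' -> 's'  (+1)
  4. substitute 'v' -> 'c'  (+1)
  5. substitute 'i' -> 'a'  (+1)
  6. substitute 'd' -> 'l'  (+1)
  7. keep 'e'
Total edit operations: 6
Edit distance = 6


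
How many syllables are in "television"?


Word: "television"
Syllable breakdown: tel-e-vi-sion
Counting: 4 parts
= 4 syllables


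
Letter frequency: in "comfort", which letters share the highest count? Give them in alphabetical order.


Word: "comfort"
Letter counts:
  'c': 1
  'f': 1
  'm': 1
  'o': 2
  'r': 1
  't': 1
Maximum count = 2
Most frequent = 'o' (2 times each)


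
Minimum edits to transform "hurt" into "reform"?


Word 1: "hurt" (length 4)
Word 2: "reform" (length 6)
One optimal edit sequence (insert/delete/substitute each cost 1):
  1. insert 'r'  (+1)
  2. insert 'e'  (+1)
  3. substitute 'h' -> 'f'  (+1)
  4. substitute 'u' -> 'o'  (+1)
  5. keep 'r'
  6. substitute 't' -> 'm'  (+1)
Total edit operations: 5
Edit distance = 5


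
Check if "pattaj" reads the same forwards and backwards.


Word: "pattaj"
Reversed: "jattap"
Forward == Backward? pattaj != jattap
Palindrome = No


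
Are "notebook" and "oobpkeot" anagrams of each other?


Word 1: "notebook" → sorted: beknooot
Word 2: "oobpkeot" → sorted: bekooopt
Same letters? beknooot != bekooopt
Anagram = No


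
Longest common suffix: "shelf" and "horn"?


Word 1: "shelf"
Word 2: "horn"
Comparing from end:
  Pos -1: 'f' != 'n' (stop)
LCS = "" (length 0)


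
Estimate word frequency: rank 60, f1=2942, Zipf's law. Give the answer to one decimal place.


Zipf's law: f(r) = f(1) / r
f(1) = 2942
f(60) = 2942 / 60
= 49.0 occurrences


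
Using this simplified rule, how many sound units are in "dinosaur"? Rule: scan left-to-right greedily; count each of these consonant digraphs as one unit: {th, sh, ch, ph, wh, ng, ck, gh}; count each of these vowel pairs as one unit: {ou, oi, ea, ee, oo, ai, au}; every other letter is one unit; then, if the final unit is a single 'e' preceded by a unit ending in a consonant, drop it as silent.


Word: "dinosaur" (8 letters)
Left-to-right scan:
  [1] 'd' (letter)
  [2] 'i' (letter)
  [3] 'n' (letter)
  [4] 'o' (letter)
  [5] 's' (letter)
  [6] 'au' (vowel-pair)
  [7] 'r' (letter)
Units from scan: 7
Sound units = 7 units


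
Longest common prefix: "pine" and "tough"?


Word 1: "pine"
Word 2: "tough"
Comparing from start:
  Pos 0: 'p' != 't' (stop)
LCP = "" (length 0)


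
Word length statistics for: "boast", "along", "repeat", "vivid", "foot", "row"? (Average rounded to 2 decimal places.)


Lengths: "boast"=5, "along"=5, "repeat"=6, "vivid"=5, "foot"=4, "row"=3
Sum = 28, Count = 6
Average = 28/6 = 4.67
= avg=4.67, min=3, max=6


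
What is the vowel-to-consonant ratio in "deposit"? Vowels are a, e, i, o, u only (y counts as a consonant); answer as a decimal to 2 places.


Word: "deposit"
Vowels (a,e,i,o,u): 3
Consonants: 4
Ratio = 3/4
= 0.75


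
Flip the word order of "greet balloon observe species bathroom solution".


Original: "greet balloon observe species bathroom solution"
Words (1..n): greet | balloon | observe | species | bathroom | solution
Reversed (n..1): solution | bathroom | species | observe | balloon | greet
Result = "solution bathroom species observe balloon greet"


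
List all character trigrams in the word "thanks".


Word: "thanks" (length 6)
Number of trigrams = 6 - 3 + 1 = 4
  Position 0: "tha"
  Position 1: "han"
  Position 2: "ank"
  Position 3: "nks"
Trigrams = "tha", "han", "ank", "nks"


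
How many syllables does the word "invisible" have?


Word: "invisible"
Syllable breakdown: in-vis-i-ble
Counting: 4 parts
= 4 syllables


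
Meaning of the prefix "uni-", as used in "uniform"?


Prefix: uni-
Example: uniform = uni- + form
Meaning = one


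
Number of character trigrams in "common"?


Word: "common" (length 6)
Number of 3-grams = length - 3 + 1 = 6 - 3 + 1
= 4


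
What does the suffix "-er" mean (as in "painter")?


Suffix: -er
Example: painter (paint + -er)
Meaning = one who / more


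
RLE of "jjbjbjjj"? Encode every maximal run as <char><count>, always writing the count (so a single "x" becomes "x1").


String: "jjbjbjjj"
Scanning for consecutive runs:
  'j' x 2
  'b' x 1
  'j' x 1
  'b' x 1
  'j' x 3
RLE = "j2b1j1b1j3"


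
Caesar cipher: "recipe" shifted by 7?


Word: "recipe"
Shift: 7
Each letter → (letter + shift) mod 26:
  'r' (17) + 7 = 24 → 'y'
  'e' (4) + 7 = 11 → 'l'
  'c' (2) + 7 = 9 → 'j'
  'i' (8) + 7 = 15 → 'p'
  'p' (15) + 7 = 22 → 'w'
  'e' (4) + 7 = 11 → 'l'
Result = "yljpwl"


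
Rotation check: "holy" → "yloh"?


Word: "holy", Candidate: "yloh"
Method: check if candidate is substring of word+word
"holyholy" contains "yloh"? No
Is rotation = No


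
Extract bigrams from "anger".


Word: "anger" (length 5)
Number of bigrams = 5 - 2 + 1 = 4
  Position 0: "an"
  Position 1: "ng"
  Position 2: "ge"
  Position 3: "er"
Bigrams = "an", "ng", "ge", "er"


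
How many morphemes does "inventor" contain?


Word: "inventor"
Morphemes: invent | -or
Each morpheme carries meaning
= 2 morphemes


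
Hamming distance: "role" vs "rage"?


Comparing character by character (same length = 4):
  Pos 0: 'r' vs 'r' =
  Pos 1: 'o' vs 'a' !=
  Pos 2: 'l' vs 'g' !=
  Pos 3: 'e' vs 'e' =
Hamming distance = 2


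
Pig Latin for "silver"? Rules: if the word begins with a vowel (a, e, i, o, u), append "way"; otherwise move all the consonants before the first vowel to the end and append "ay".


Word: "silver"
Starts with consonant(s) → move to end, add 'ay'
Consonant cluster: "s"
Pig Latin = "ilversay"


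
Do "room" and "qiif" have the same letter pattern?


Pattern of "room": [0, 1, 1, 2]
Pattern of "qiif": [0, 1, 1, 2]
Patterns match
Same pattern = Yes


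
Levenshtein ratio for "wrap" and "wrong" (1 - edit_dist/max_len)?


Word 1: "wrap" (length 4)
Word 2: "wrong" (length 5)
One optimal edit sequence:
  1. keep 'w'
  2. keep 'r'
  3. insert 'o'  (+1)
  4. substitute 'a' -> 'n'  (+1)
  5. substitute 'p' -> 'g'  (+1)
Edit distance = 3
Max length = max(4, 5) = 5
Similarity = 1 - 3/5
= 0.4000


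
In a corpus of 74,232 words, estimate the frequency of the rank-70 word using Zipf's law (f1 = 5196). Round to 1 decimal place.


Zipf's law: f(r) = f(1) / r
f(1) = 5196
f(70) = 5196 / 70
= 74.2 occurrences


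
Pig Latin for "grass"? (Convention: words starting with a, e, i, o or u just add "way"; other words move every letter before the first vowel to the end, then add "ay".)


Word: "grass"
Starts with consonant(s) → move to end, add 'ay'
Consonant cluster: "gr"
Pig Latin = "assgray"


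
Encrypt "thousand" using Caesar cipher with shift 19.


Word: "thousand"
Shift: 19
Each letter → (letter + shift) mod 26:
  't' (19) + 19 = 12 → 'm'
  'h' (7) + 19 = 0 → 'a'
  'o' (14) + 19 = 7 → 'h'
  'u' (20) + 19 = 13 → 'n'
  's' (18) + 19 = 11 → 'l'
  'a' (0) + 19 = 19 → 't'
  'n' (13) + 19 = 6 → 'g'
  'd' (3) + 19 = 22 → 'w'
Result = "mahnltgw"


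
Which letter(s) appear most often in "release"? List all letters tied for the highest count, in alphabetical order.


Word: "release"
Letter counts:
  'a': 1
  'e': 3
  'l': 1
  'r': 1
  's': 1
Maximum count = 3
Most frequent = 'e' (3 times each)


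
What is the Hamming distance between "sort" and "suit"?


Comparing character by character (same length = 4):
  Pos 0: 's' vs 's' =
  Pos 1: 'o' vs 'u' !=
  Pos 2: 'r' vs 'i' !=
  Pos 3: 't' vs 't' =
Hamming distance = 2


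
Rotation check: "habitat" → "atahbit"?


Word: "habitat", Candidate: "atahbit"
Method: check if candidate is substring of word+word
"habitathabitat" contains "atahbit"? No
Is rotation = No


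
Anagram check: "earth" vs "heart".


Word 1: "earth" → sorted: aehrt
Word 2: "heart" → sorted: aehrt
Same letters? aehrt == aehrt
Anagram = Yes


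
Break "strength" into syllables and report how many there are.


Word: "strength"
Syllable breakdown: strength
Counting: 1 part
= 1 syllable


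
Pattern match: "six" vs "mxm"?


Pattern of "six": [0, 1, 2]
Pattern of "mxm": [0, 1, 0]
Patterns do not match
Same pattern = No


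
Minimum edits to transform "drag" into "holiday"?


Word 1: "drag" (length 4)
Word 2: "holiday" (length 7)
One optimal edit sequence (insert/delete/substitute each cost 1):
  1. insert 'h'  (+1)
  2. insert 'o'  (+1)
  3. insert 'l'  (+1)
  4. substitute 'd' -> 'i'  (+1)
  5. substitute 'r' -> 'd'  (+1)
  6. keep 'a'
  7. substitute 'g' -> 'y'  (+1)
Total edit operations: 6
Edit distance = 6


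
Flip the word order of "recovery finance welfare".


Original: "recovery finance welfare"
Words (1..n): recovery | finance | welfare
Reversed (n..1): welfare | finance | recovery
Result = "welfare finance recovery"


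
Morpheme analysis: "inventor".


Word: "inventor"
Morphemes: invent + -or
Each morpheme carries meaning
= 2 morphemes


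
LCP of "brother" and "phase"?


Word 1: "brother"
Word 2: "phase"
Comparing from start:
  Pos 0: 'b' != 'p' (stop)
LCP = "" (length 0)


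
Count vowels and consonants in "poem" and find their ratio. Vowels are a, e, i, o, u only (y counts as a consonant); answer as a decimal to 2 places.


Word: "poem"
Vowels (a,e,i,o,u): 2
Consonants: 2
Ratio = 2/2
= 1.00


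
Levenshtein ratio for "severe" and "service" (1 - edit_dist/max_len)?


Word 1: "severe" (length 6)
Word 2: "service" (length 7)
One optimal edit sequence:
  1. keep 's'
  2. keep 'e'
  3. insert 'r'  (+1)
  4. keep 'v'
  5. substitute 'e' -> 'i'  (+1)
  6. substitute 'r' -> 'c'  (+1)
  7. keep 'e'
Edit distance = 3
Max length = max(6, 7) = 7
Similarity = 1 - 3/7
= 0.5714


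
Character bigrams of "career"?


Word: "career" (length 6)
Number of bigrams = 6 - 2 + 1 = 5
  Position 0: "ca"
  Position 1: "ar"
  Position 2: "re"
  Position 3: "ee"
  Position 4: "er"
Bigrams = "ca", "ar", "re", "ee", "er"


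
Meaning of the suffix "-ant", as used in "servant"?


Suffix: -ant
Example: servant (serve + -ant, with a spelling change)
Meaning = one who / that which


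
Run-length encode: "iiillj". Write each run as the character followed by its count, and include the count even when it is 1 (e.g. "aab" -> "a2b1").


String: "iiillj"
Scanning for consecutive runs:
  'i' x 3
  'l' x 2
  'j' x 1
RLE = "i3l2j1"


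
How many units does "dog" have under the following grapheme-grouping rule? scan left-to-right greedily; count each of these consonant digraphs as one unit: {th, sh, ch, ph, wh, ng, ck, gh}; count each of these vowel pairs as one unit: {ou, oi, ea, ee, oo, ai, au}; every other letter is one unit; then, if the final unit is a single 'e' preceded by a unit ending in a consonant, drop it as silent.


Word: "dog" (3 letters)
Left-to-right scan:
  [1] 'd' (letter)
  [2] 'o' (letter)
  [3] 'g' (letter)
Units from scan: 3
Sound units = 3 units


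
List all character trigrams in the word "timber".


Word: "timber" (length 6)
Number of trigrams = 6 - 3 + 1 = 4
  Position 0: "tim"
  Position 1: "imb"
  Position 2: "mbe"
  Position 3: "ber"
Trigrams = "tim", "imb", "mbe", "ber"


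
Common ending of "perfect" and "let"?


Word 1: "perfect"
Word 2: "let"
Comparing from end:
  Pos -1: 't' == 't'
  Pos -2: 'c' != 'e' (stop)
LCS = "t" (length 1)


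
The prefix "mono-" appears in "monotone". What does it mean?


Prefix: mono-
Example: monotone = mono- + tone
Meaning = one


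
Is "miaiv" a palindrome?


Word: "miaiv"
Reversed: "viaim"
Forward == Backward? miaiv != viaim
Palindrome = No


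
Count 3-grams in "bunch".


Word: "bunch" (length 5)
Number of 3-grams = length - 3 + 1 = 5 - 3 + 1
= 3


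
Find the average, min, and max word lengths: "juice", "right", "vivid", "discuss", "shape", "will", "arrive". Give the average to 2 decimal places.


Lengths: "juice"=5, "right"=5, "vivid"=5, "discuss"=7, "shape"=5, "will"=4, "arrive"=6
Sum = 37, Count = 7
Average = 37/7 = 5.29
= avg=5.29, min=4, max=7


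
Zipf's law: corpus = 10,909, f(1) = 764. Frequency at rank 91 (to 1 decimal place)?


Zipf's law: f(r) = f(1) / r
f(1) = 764
f(91) = 764 / 91
= 8.4 occurrences


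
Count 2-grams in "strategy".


Word: "strategy" (length 8)
Number of 2-grams = length - 2 + 1 = 8 - 2 + 1
= 7


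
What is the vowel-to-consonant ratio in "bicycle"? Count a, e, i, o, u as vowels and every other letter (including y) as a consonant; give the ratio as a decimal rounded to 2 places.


Word: "bicycle"
Vowels (a,e,i,o,u): 2
Consonants: 5
Ratio = 2/5
= 0.40


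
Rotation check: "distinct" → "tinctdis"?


Word: "distinct", Candidate: "tinctdis"
Method: check if candidate is substring of word+word
"distinctdistinct" contains "tinctdis"? Yes
Is rotation = Yes


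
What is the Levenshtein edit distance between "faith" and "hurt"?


Word 1: "faith" (length 5)
Word 2: "hurt" (length 4)
One optimal edit sequence (insert/delete/substitute each cost 1):
  1. substitute 'f' -> 'h'  (+1)
  2. substitute 'a' -> 'u'  (+1)
  3. substitute 'i' -> 'r'  (+1)
  4. keep 't'
  5. delete 'h'  (+1)
Total edit operations: 4
Edit distance = 4


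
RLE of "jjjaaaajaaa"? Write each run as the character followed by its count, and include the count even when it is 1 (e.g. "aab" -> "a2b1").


String: "jjjaaaajaaa"
Scanning for consecutive runs:
  'j' x 3
  'a' x 4
  'j' x 1
  'a' x 3
RLE = "j3a4j1a3"


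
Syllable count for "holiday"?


Word: "holiday"
Syllable breakdown: hol | i | day
Counting: 3 parts
= 3 syllables


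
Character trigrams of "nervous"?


Word: "nervous" (length 7)
Number of trigrams = 7 - 3 + 1 = 5
  Position 0: "ner"
  Position 1: "erv"
  Position 2: "rvo"
  Position 3: "vou"
  Position 4: "ous"
Trigrams = "ner", "erv", "rvo", "vou", "ous"


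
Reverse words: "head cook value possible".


Original: "head cook value possible"
Words (1..n): head | cook | value | possible
Reversed (n..1): possible | value | cook | head
Result = "possible value cook head"


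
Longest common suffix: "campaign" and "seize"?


Word 1: "campaign"
Word 2: "seize"
Comparing from end:
  Pos -1: 'n' != 'e' (stop)
LCS = "" (length 0)


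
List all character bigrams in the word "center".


Word: "center" (length 6)
Number of bigrams = 6 - 2 + 1 = 5
  Position 0: "ce"
  Position 1: "en"
  Position 2: "nt"
  Position 3: "te"
  Position 4: "er"
Bigrams = "ce", "en", "nt", "te", "er"


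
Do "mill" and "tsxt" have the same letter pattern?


Pattern of "mill": [0, 1, 2, 2]
Pattern of "tsxt": [0, 1, 2, 0]
Patterns do not match
Same pattern = No


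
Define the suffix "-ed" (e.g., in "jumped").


Suffix: -ed
Example: jumped (jump + -ed)
Meaning = past tense


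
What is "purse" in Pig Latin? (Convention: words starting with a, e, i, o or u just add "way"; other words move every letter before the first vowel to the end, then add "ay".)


Word: "purse"
Starts with consonant(s) → move to end, add 'ay'
Consonant cluster: "p"
Pig Latin = "ursepay"


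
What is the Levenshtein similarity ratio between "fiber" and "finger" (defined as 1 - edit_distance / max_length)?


Word 1: "fiber" (length 5)
Word 2: "finger" (length 6)
One optimal edit sequence:
  1. keep 'f'
  2. keep 'i'
  3. insert 'n'  (+1)
  4. substitute 'b' -> 'g'  (+1)
  5. keep 'e'
  6. keep 'r'
Edit distance = 2
Max length = max(5, 6) = 6
Similarity = 1 - 2/6
= 0.6667


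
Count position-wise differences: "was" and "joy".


Comparing character by character (same length = 3):
  Pos 0: 'w' vs 'j' !=
  Pos 1: 'a' vs 'o' !=
  Pos 2: 's' vs 'y' !=
Hamming distance = 3


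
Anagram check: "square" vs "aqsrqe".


Word 1: "square" → sorted: aeqrsu
Word 2: "aqsrqe" → sorted: aeqqrs
Same letters? aeqrsu != aeqqrs
Anagram = No


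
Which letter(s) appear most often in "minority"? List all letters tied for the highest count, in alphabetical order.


Word: "minority"
Letter counts:
  'i': 2
  'm': 1
  'n': 1
  'o': 1
  'r': 1
  't': 1
  'y': 1
Maximum count = 2
Most frequent = 'i' (2 times each)


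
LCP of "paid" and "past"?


Word 1: "paid"
Word 2: "past"
Comparing from start:
  Pos 0: 'p' == 'p'
  Pos 1: 'a' == 'a'
  Pos 2: 'i' != 's' (stop)
LCP = "pa" (length 2)


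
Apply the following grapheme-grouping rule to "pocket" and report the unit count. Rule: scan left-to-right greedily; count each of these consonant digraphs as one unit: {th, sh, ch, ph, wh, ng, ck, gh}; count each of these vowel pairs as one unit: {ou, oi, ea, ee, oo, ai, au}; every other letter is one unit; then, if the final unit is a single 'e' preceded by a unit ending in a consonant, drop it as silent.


Word: "pocket" (6 letters)
Left-to-right scan:
  [1] 'p' (letter)
  [2] 'o' (letter)
  [3] 'ck' (digraph)
  [4] 'e' (letter)
  [5] 't' (letter)
Units from scan: 5
Sound units = 5 units


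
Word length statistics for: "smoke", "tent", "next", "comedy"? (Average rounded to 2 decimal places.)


Lengths: "smoke"=5, "tent"=4, "next"=4, "comedy"=6
Sum = 19, Count = 4
Average = 19/4 = 4.75
= avg=4.75, min=4, max=6


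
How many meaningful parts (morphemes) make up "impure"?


Word: "impure"
Morphemes: im- + pure
Each morpheme carries meaning
= 2 morphemes


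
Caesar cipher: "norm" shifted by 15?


Word: "norm"
Shift: 15
Each letter → (letter + shift) mod 26:
  'n' (13) + 15 = 2 → 'c'
  'o' (14) + 15 = 3 → 'd'
  'r' (17) + 15 = 6 → 'g'
  'm' (12) + 15 = 1 → 'b'
Result = "cdgb"


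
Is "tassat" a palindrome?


Word: "tassat"
Reversed: "tassat"
Forward == Backward? tassat == tassat
Palindrome = Yes


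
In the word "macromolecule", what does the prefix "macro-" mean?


Prefix: macro-
Example: macromolecule = macro- + molecule
Meaning = large


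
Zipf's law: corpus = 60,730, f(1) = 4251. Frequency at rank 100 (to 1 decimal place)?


Zipf's law: f(r) = f(1) / r
f(1) = 4251
f(100) = 4251 / 100
= 42.5 occurrences


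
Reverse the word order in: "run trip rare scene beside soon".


Original: "run trip rare scene beside soon"
Words (1..n): run | trip | rare | scene | beside | soon
Reversed (n..1): soon | beside | scene | rare | trip | run
Result = "soon beside scene rare trip run"


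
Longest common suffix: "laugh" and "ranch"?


Word 1: "laugh"
Word 2: "ranch"
Comparing from end:
  Pos -1: 'h' == 'h'
  Pos -2: 'g' != 'c' (stop)
LCS = "h" (length 1)


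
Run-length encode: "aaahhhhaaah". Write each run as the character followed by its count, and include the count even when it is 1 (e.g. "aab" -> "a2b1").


String: "aaahhhhaaah"
Scanning for consecutive runs:
  'a' x 3
  'h' x 4
  'a' x 3
  'h' x 1
RLE = "a3h4a3h1"


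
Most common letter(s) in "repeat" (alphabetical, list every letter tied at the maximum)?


Word: "repeat"
Letter counts:
  'a': 1
  'e': 2
  'p': 1
  'r': 1
  't': 1
Maximum count = 2
Most frequent = 'e' (2 times each)


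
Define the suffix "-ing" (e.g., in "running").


Suffix: -ing
Example: running (run + -ing, with a spelling change)
Meaning = present participle


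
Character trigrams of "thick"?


Word: "thick" (length 5)
Number of trigrams = 5 - 3 + 1 = 3
  Position 0: "thi"
  Position 1: "hic"
  Position 2: "ick"
Trigrams = "thi", "hic", "ick"


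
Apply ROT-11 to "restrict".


Word: "restrict"
Shift: 11
Each letter → (letter + shift) mod 26:
  'r' (17) + 11 = 2 → 'c'
  'e' (4) + 11 = 15 → 'p'
  's' (18) + 11 = 3 → 'd'
  't' (19) + 11 = 4 → 'e'
  'r' (17) + 11 = 2 → 'c'
  'i' (8) + 11 = 19 → 't'
  'c' (2) + 11 = 13 → 'n'
  't' (19) + 11 = 4 → 'e'
Result = "cpdectne"


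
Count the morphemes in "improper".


Word: "improper"
Morphemes: im- + proper
Each morpheme carries meaning
= 2 morphemes


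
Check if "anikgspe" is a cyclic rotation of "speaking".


Word: "speaking", Candidate: "anikgspe"
Method: check if candidate is substring of word+word
"speakingspeaking" contains "anikgspe"? No
Is rotation = No


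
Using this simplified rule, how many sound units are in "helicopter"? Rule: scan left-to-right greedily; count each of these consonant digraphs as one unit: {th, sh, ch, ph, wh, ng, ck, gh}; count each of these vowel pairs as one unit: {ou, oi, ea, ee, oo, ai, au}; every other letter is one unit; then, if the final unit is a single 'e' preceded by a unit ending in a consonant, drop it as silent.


Word: "helicopter" (10 letters)
Left-to-right scan:
  (1) 'h' (letter)
  (2) 'e' (letter)
  (3) 'l' (letter)
  (4) 'i' (letter)
  (5) 'c' (letter)
  (6) 'o' (letter)
  (7) 'p' (letter)
  (8) 't' (letter)
  (9) 'e' (letter)
  (10) 'r' (letter)
Units from scan: 10
Sound units = 10 units


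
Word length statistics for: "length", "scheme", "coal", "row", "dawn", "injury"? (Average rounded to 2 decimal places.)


Lengths: "length"=6, "scheme"=6, "coal"=4, "row"=3, "dawn"=4, "injury"=6
Sum = 29, Count = 6
Average = 29/6 = 4.83
= avg=4.83, min=3, max=6


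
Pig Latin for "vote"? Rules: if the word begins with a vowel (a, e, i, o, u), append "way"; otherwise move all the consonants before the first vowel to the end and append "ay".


Word: "vote"
Starts with consonant(s) → move to end, add 'ay'
Consonant cluster: "v"
Pig Latin = "otevay"


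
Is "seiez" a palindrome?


Word: "seiez"
Reversed: "zeies"
Forward == Backward? seiez != zeies
Palindrome = No


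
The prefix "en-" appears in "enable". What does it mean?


Prefix: en-
Example: enable (en- + able)
Meaning = cause to / put into


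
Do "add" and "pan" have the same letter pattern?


Pattern of "add": [0, 1, 1]
Pattern of "pan": [0, 1, 2]
Patterns do not match
Same pattern = No


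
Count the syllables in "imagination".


Word: "imagination"
Syllable breakdown: i-mag-i-na-tion
Counting: 5 parts
= 5 syllables


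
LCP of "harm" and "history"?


Word 1: "harm"
Word 2: "history"
Comparing from start:
  Pos 0: 'h' == 'h'
  Pos 1: 'a' != 'i' (stop)
LCP = "h" (length 1)


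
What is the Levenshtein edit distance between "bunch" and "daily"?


Word 1: "bunch" (length 5)
Word 2: "daily" (length 5)
One optimal edit sequence (insert/delete/substitute each cost 1):
  1. substitute 'b' -> 'd'  (+1)
  2. substitute 'u' -> 'a'  (+1)
  3. substitute 'n' -> 'i'  (+1)
  4. substitute 'c' -> 'l'  (+1)
  5. substitute 'h' -> 'y'  (+1)
Total edit operations: 5
Edit distance = 5


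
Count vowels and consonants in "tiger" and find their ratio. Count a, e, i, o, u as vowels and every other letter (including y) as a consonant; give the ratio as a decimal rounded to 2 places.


Word: "tiger"
Vowels (a,e,i,o,u): 2
Consonants: 3
Ratio = 2/3
= 0.67


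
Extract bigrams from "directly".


Word: "directly" (length 8)
Number of bigrams = 8 - 2 + 1 = 7
  Position 0: "di"
  Position 1: "ir"
  Position 2: "re"
  Position 3: "ec"
  Position 4: "ct"
  Position 5: "tl"
  Position 6: "ly"
Bigrams = "di", "ir", "re", "ec", "ct", "tl", "ly"


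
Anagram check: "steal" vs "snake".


Word 1: "steal" → sorted: aelst
Word 2: "snake" → sorted: aekns
Same letters? aelst != aekns
Anagram = No


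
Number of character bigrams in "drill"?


Word: "drill" (length 5)
Number of 2-grams = length - 2 + 1 = 5 - 2 + 1
= 4


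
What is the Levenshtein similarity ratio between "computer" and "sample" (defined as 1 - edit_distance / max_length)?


Word 1: "computer" (length 8)
Word 2: "sample" (length 6)
One optimal edit sequence:
  1. substitute 'c' -> 's'  (+1)
  2. substitute 'o' -> 'a'  (+1)
  3. keep 'm'
  4. keep 'p'
  5. delete 'u'  (+1)
  6. substitute 't' -> 'l'  (+1)
  7. keep 'e'
  8. delete 'r'  (+1)
Edit distance = 5
Max length = max(8, 6) = 8
Similarity = 1 - 5/8
= 0.3750


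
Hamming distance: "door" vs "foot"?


Comparing character by character (same length = 4):
  Pos 0: 'd' vs 'f' !=
  Pos 1: 'o' vs 'o' =
  Pos 2: 'o' vs 'o' =
  Pos 3: 'r' vs 't' !=
Hamming distance = 2


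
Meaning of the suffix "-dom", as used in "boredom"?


Suffix: -dom
Example: boredom (bore + -dom)
Meaning = state / realm


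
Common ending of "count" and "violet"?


Word 1: "count"
Word 2: "violet"
Comparing from end:
  Pos -1: 't' == 't'
  Pos -2: 'n' != 'e' (stop)
LCS = "t" (length 1)


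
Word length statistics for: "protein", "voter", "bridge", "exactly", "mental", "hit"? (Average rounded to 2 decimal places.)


Lengths: "protein"=7, "voter"=5, "bridge"=6, "exactly"=7, "mental"=6, "hit"=3
Sum = 34, Count = 6
Average = 34/6 = 5.67
= avg=5.67, min=3, max=7


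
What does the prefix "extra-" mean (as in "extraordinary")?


Prefix: extra-
Example: extraordinary (extra- + ordinary)
Meaning = beyond


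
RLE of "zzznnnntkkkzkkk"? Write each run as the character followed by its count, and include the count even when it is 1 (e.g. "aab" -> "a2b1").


String: "zzznnnntkkkzkkk"
Scanning for consecutive runs:
  'z' x 3
  'n' x 4
  't' x 1
  'k' x 3
  'z' x 1
  'k' x 3
RLE = "z3n4t1k3z1k3"


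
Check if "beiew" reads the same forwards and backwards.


Word: "beiew"
Reversed: "weieb"
Forward == Backward? beiew != weieb
Palindrome = No


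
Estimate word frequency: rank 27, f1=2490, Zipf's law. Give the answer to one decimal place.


Zipf's law: f(r) = f(1) / r
f(1) = 2490
f(27) = 2490 / 27
= 92.2 occurrences


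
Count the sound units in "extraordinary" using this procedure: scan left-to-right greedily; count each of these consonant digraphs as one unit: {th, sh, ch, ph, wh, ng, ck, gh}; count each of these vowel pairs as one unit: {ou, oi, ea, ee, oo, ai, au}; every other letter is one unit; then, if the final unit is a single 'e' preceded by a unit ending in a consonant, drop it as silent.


Word: "extraordinary" (13 letters)
Left-to-right scan:
  [1] 'e' (letter)
  [2] 'x' (letter)
  [3] 't' (letter)
  [4] 'r' (letter)
  [5] 'a' (letter)
  [6] 'o' (letter)
  [7] 'r' (letter)
  [8] 'd' (letter)
  [9] 'i' (letter)
  [10] 'n' (letter)
  [11] 'a' (letter)
  [12] 'r' (letter)
  [13] 'y' (letter)
Units from scan: 13
Sound units = 13 units


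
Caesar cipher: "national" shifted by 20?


Word: "national"
Shift: 20
Each letter → (letter + shift) mod 26:
  'n' (13) + 20 = 7 → 'h'
  'a' (0) + 20 = 20 → 'u'
  't' (19) + 20 = 13 → 'n'
  'i' (8) + 20 = 2 → 'c'
  'o' (14) + 20 = 8 → 'i'
  'n' (13) + 20 = 7 → 'h'
  'a' (0) + 20 = 20 → 'u'
  'l' (11) + 20 = 5 → 'f'
Result = "huncihuf"


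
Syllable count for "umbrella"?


Word: "umbrella"
Syllable breakdown: um-brel-la
Counting: 3 parts
= 3 syllables


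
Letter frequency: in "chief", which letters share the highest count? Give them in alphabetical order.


Word: "chief"
Letter counts:
  'c': 1
  'e': 1
  'f': 1
  'h': 1
  'i': 1
Maximum count = 1
Most frequent = 'c', 'e', 'f', 'h', 'i' (1 time each)


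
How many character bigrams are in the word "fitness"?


Word: "fitness" (length 7)
Number of 2-grams = length - 2 + 1 = 7 - 2 + 1
= 6


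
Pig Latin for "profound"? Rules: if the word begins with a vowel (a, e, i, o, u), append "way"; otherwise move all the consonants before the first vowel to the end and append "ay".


Word: "profound"
Starts with consonant(s) → move to end, add 'ay'
Consonant cluster: "pr"
Pig Latin = "ofoundpray"


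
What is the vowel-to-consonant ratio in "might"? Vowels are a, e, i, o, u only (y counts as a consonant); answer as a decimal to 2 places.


Word: "might"
Vowels (a,e,i,o,u): 1
Consonants: 4
Ratio = 1/4
= 0.25


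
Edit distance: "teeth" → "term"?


Word 1: "teeth" (length 5)
Word 2: "term" (length 4)
One optimal edit sequence (insert/delete/substitute each cost 1):
  1. keep 't'
  2. delete 'e'  (+1)
  3. keep 'e'
  4. substitute 't' -> 'r'  (+1)
  5. substitute 'h' -> 'm'  (+1)
Total edit operations: 3
Edit distance = 3


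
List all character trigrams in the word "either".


Word: "either" (length 6)
Number of trigrams = 6 - 3 + 1 = 4
  Position 0: "eit"
  Position 1: "ith"
  Position 2: "the"
  Position 3: "her"
Trigrams = "eit", "ith", "the", "her"


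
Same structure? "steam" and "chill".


Pattern of "steam": [0, 1, 2, 3, 4]
Pattern of "chill": [0, 1, 2, 3, 3]
Patterns do not match
Same pattern = No


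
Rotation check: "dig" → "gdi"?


Word: "dig", Candidate: "gdi"
Method: check if candidate is substring of word+word
"digdig" contains "gdi"? Yes
Is rotation = Yes


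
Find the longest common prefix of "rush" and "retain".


Word 1: "rush"
Word 2: "retain"
Comparing from start:
  Pos 0: 'r' == 'r'
  Pos 1: 'u' != 'e' (stop)
LCP = "r" (length 1)


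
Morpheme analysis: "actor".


Word: "actor"
Morphemes: act | -or
Each morpheme carries meaning
= 2 morphemes


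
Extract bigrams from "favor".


Word: "favor" (length 5)
Number of bigrams = 5 - 2 + 1 = 4
  Position 0: "fa"
  Position 1: "av"
  Position 2: "vo"
  Position 3: "or"
Bigrams = "fa", "av", "vo", "or"


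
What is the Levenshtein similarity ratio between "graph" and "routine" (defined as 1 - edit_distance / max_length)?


Word 1: "graph" (length 5)
Word 2: "routine" (length 7)
One optimal edit sequence:
  1. insert 'r'  (+1)
  2. insert 'o'  (+1)
  3. substitute 'g' -> 'u'  (+1)
  4. substitute 'r' -> 't'  (+1)
  5. substitute 'a' -> 'i'  (+1)
  6. substitute 'p' -> 'n'  (+1)
  7. substitute 'h' -> 'e'  (+1)
Edit distance = 7
Max length = max(5, 7) = 7
Similarity = 1 - 7/7
= 0.0000


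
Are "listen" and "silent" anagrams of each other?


Word 1: "listen" → sorted: eilnst
Word 2: "silent" → sorted: eilnst
Same letters? eilnst == eilnst
Anagram = Yes


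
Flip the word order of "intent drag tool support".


Original: "intent drag tool support"
Words (1..n): intent | drag | tool | support
Reversed (n..1): support | tool | drag | intent
Result = "support tool drag intent"


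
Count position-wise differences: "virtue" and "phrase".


Comparing character by character (same length = 6):
  Pos 0: 'v' vs 'p' !=
  Pos 1: 'i' vs 'h' !=
  Pos 2: 'r' vs 'r' =
  Pos 3: 't' vs 'a' !=
  Pos 4: 'u' vs 's' !=
  Pos 5: 'e' vs 'e' =
Hamming distance = 4


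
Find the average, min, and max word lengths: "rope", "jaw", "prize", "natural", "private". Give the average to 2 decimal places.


Lengths: "rope"=4, "jaw"=3, "prize"=5, "natural"=7, "private"=7
Sum = 26, Count = 5
Average = 26/5 = 5.20
= avg=5.20, min=3, max=7


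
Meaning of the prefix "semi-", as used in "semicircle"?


Prefix: semi-
Example: semicircle (semi- + circle)
Meaning = half


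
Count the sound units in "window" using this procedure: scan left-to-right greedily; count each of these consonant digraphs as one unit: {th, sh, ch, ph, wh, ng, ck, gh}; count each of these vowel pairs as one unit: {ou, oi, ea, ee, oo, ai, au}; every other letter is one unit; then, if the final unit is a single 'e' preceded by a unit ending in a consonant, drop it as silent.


Word: "window" (6 letters)
Left-to-right scan:
  (1) 'w' (letter)
  (2) 'i' (letter)
  (3) 'n' (letter)
  (4) 'd' (letter)
  (5) 'o' (letter)
  (6) 'w' (letter)
Units from scan: 6
Sound units = 6 units


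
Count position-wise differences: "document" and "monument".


Comparing character by character (same length = 8):
  Pos 0: 'd' vs 'm' !=
  Pos 1: 'o' vs 'o' =
  Pos 2: 'c' vs 'n' !=
  Pos 3: 'u' vs 'u' =
  Pos 4: 'm' vs 'm' =
  Pos 5: 'e' vs 'e' =
  Pos 6: 'n' vs 'n' =
  Pos 7: 't' vs 't' =
Hamming distance = 2


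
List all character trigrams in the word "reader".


Word: "reader" (length 6)
Number of trigrams = 6 - 3 + 1 = 4
  Position 0: "rea"
  Position 1: "ead"
  Position 2: "ade"
  Position 3: "der"
Trigrams = "rea", "ead", "ade", "der"


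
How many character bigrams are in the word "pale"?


Word: "pale" (length 4)
Number of 2-grams = length - 2 + 1 = 4 - 2 + 1
= 3


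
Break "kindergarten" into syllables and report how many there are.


Word: "kindergarten"
Syllable breakdown: kin | der | gar | ten
Counting: 4 parts
= 4 syllables


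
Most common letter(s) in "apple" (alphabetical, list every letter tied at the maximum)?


Word: "apple"
Letter counts:
  'a': 1
  'e': 1
  'l': 1
  'p': 2
Maximum count = 2
Most frequent = 'p' (2 times each)


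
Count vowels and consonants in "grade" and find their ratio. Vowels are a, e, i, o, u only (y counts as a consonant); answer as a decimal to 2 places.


Word: "grade"
Vowels (a,e,i,o,u): 2
Consonants: 3
Ratio = 2/3
= 0.67


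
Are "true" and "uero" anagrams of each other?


Word 1: "true" → sorted: ertu
Word 2: "uero" → sorted: eoru
Same letters? ertu != eoru
Anagram = No


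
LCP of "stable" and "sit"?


Word 1: "stable"
Word 2: "sit"
Comparing from start:
  Pos 0: 's' == 's'
  Pos 1: 't' != 'i' (stop)
LCP = "s" (length 1)


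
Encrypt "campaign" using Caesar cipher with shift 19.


Word: "campaign"
Shift: 19
Each letter → (letter + shift) mod 26:
  'c' (2) + 19 = 21 → 'v'
  'a' (0) + 19 = 19 → 't'
  'm' (12) + 19 = 5 → 'f'
  'p' (15) + 19 = 8 → 'i'
  'a' (0) + 19 = 19 → 't'
  'i' (8) + 19 = 1 → 'b'
  'g' (6) + 19 = 25 → 'z'
  'n' (13) + 19 = 6 → 'g'
Result = "vtfitbzg"


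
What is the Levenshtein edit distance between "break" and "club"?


Word 1: "break" (length 5)
Word 2: "club" (length 4)
One optimal edit sequence (insert/delete/substitute each cost 1):
  1. delete 'b'  (+1)
  2. substitute 'r' -> 'c'  (+1)
  3. substitute 'e' -> 'l'  (+1)
  4. substitute 'a' -> 'u'  (+1)
  5. substitute 'k' -> 'b'  (+1)
Total edit operations: 5
Edit distance = 5


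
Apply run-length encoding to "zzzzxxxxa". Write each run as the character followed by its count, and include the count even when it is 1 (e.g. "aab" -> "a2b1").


String: "zzzzxxxxa"
Scanning for consecutive runs:
  'z' x 4
  'x' x 4
  'a' x 1
RLE = "z4x4a1"


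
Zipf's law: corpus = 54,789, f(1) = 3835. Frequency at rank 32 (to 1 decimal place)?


Zipf's law: f(r) = f(1) / r
f(1) = 3835
f(32) = 3835 / 32
= 119.8 occurrences


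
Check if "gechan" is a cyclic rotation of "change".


Word: "change", Candidate: "gechan"
Method: check if candidate is substring of word+word
"changechange" contains "gechan"? Yes
Is rotation = Yes


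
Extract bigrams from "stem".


Word: "stem" (length 4)
Number of bigrams = 4 - 2 + 1 = 3
  Position 0: "st"
  Position 1: "te"
  Position 2: "em"
Bigrams = "st", "te", "em"
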